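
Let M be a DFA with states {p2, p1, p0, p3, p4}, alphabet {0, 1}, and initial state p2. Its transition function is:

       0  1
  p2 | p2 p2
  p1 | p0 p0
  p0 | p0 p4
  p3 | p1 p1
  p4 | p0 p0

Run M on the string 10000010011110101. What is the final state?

p2

p2 → p2 → p2 → p2 → p2 → p2 → p2 → p2 → p2 → p2 → p2 → p2 → p2 → p2 → p2 → p2 → p2 → p2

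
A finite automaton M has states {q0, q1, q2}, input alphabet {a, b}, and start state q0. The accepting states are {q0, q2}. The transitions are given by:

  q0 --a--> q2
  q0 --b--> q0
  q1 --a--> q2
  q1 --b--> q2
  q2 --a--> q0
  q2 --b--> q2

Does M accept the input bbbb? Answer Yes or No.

start at q0
read 'b': q0 → q0
read 'b': q0 → q0
read 'b': q0 → q0
read 'b': q0 → q0
End state q0 is accepting.

Yes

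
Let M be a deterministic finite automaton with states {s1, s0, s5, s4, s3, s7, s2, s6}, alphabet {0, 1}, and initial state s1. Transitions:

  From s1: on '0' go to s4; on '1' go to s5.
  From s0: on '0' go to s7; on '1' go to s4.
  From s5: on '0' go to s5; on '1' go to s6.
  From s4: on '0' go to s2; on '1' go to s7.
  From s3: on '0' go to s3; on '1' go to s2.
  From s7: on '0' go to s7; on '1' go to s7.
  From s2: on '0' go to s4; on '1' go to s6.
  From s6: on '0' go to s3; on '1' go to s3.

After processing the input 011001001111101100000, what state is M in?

s7

s1 → s4 → s7 → s7 → s7 → s7 → s7 → s7 → s7 → s7 → s7 → s7 → s7 → s7 → s7 → s7 → s7 → s7 → s7 → s7 → s7 → s7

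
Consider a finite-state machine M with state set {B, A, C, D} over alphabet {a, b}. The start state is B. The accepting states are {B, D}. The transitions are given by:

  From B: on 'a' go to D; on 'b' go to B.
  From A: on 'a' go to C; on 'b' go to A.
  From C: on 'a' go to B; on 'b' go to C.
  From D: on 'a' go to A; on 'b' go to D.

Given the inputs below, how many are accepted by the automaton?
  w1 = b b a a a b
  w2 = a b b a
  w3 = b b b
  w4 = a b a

w1:
  start at B
  read 'b': B → B
  read 'b': B → B
  read 'a': B → D
  read 'a': D → A
  read 'a': A → C
  read 'b': C → C
  end C, rejected
w2:
  start at B
  read 'a': B → D
  read 'b': D → D
  read 'b': D → D
  read 'a': D → A
  end A, rejected
w3:
  start at B
  read 'b': B → B
  read 'b': B → B
  read 'b': B → B
  end B, accepted
w4:
  start at B
  read 'a': B → D
  read 'b': D → D
  read 'a': D → A
  end A, rejected

1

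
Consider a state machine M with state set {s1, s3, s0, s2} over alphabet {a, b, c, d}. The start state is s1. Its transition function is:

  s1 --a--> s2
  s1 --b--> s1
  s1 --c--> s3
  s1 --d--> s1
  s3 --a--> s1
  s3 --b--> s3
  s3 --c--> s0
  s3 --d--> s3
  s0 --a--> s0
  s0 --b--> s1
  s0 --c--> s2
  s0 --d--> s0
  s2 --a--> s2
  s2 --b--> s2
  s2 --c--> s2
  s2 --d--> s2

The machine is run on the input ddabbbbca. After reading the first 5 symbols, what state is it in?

s2

s1 → s1 → s1 → s2 → s2 → s2
After 5 symbols: s2.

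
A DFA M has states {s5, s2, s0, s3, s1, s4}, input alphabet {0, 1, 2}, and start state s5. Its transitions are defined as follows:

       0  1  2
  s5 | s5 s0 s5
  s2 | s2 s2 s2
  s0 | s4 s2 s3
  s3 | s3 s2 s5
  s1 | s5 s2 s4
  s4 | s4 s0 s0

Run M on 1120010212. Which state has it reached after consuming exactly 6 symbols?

s5 → s0 → s2 → s2 → s2 → s2 → s2
After 6 symbols: s2.

s2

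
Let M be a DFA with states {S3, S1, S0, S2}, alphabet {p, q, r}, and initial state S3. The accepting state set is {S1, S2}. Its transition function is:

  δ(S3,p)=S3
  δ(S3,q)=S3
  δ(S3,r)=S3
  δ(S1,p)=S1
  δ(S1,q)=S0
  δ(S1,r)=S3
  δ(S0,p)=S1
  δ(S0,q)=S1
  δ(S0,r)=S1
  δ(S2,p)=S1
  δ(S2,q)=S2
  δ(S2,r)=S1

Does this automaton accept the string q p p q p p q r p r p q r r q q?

S3 → S3 → S3 → S3 → S3 → S3 → S3 → S3 → S3 → S3 → S3 → S3 → S3 → S3 → S3 → S3 → S3
End state S3 is not accepting.

No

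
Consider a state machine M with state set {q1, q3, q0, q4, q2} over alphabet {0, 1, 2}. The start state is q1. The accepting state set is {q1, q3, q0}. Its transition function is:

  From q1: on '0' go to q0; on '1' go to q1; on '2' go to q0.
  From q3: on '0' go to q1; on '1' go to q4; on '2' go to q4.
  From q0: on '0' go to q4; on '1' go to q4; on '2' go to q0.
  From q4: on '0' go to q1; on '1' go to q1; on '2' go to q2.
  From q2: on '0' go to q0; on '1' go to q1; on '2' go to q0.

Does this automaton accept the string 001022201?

q1 → q0 → q4 → q1 → q0 → q0 → q0 → q0 → q4 → q1
End state q1 is accepting.

Yes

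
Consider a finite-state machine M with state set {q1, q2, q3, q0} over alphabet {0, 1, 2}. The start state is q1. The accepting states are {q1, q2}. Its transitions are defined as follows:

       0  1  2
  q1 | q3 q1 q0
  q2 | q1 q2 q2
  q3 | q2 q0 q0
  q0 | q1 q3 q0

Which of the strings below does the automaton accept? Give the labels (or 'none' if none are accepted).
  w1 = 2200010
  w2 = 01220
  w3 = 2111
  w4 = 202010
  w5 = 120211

w1: Trace: q1 -2-> q0 -2-> q0 -0-> q1 -0-> q3 -0-> q2 -1-> q2 -0-> q1  → end q1, accepted
w2: Trace: q1 -0-> q3 -1-> q0 -2-> q0 -2-> q0 -0-> q1  → end q1, accepted
w3: Trace: q1 -2-> q0 -1-> q3 -1-> q0 -1-> q3  → end q3, rejected
w4: Trace: q1 -2-> q0 -0-> q1 -2-> q0 -0-> q1 -1-> q1 -0-> q3  → end q3, rejected
w5: Trace: q1 -1-> q1 -2-> q0 -0-> q1 -2-> q0 -1-> q3 -1-> q0  → end q0, rejected

w1, w2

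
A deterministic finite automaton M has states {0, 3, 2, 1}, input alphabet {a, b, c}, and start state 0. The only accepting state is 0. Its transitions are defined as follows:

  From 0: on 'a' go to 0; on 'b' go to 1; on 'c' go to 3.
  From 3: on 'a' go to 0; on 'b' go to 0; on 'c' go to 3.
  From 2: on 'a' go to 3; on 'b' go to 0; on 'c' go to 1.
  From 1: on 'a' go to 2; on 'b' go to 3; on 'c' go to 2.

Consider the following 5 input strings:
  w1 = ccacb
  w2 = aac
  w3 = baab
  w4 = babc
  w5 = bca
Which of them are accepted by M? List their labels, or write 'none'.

w1, w3

w1: Trace: 0 -c-> 3 -c-> 3 -a-> 0 -c-> 3 -b-> 0  → end 0, accepted
w2: Trace: 0 -a-> 0 -a-> 0 -c-> 3  → end 3, rejected
w3: Trace: 0 -b-> 1 -a-> 2 -a-> 3 -b-> 0  → end 0, accepted
w4: Trace: 0 -b-> 1 -a-> 2 -b-> 0 -c-> 3  → end 3, rejected
w5: Trace: 0 -b-> 1 -c-> 2 -a-> 3  → end 3, rejected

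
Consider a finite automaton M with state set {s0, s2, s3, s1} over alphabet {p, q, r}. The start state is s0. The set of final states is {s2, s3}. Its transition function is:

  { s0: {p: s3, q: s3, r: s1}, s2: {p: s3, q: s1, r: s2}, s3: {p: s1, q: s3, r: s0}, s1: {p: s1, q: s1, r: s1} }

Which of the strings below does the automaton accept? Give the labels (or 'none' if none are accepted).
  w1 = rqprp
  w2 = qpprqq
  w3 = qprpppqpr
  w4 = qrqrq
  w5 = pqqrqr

w1: s0 → s1 → s1 → s1 → s1 → s1  → end s1, rejected
w2: s0 → s3 → s1 → s1 → s1 → s1 → s1  → end s1, rejected
w3: s0 → s3 → s1 → s1 → s1 → s1 → s1 → s1 → s1 → s1  → end s1, rejected
w4: s0 → s3 → s0 → s3 → s0 → s3  → end s3, accepted
w5: s0 → s3 → s3 → s3 → s0 → s3 → s0  → end s0, rejected

w4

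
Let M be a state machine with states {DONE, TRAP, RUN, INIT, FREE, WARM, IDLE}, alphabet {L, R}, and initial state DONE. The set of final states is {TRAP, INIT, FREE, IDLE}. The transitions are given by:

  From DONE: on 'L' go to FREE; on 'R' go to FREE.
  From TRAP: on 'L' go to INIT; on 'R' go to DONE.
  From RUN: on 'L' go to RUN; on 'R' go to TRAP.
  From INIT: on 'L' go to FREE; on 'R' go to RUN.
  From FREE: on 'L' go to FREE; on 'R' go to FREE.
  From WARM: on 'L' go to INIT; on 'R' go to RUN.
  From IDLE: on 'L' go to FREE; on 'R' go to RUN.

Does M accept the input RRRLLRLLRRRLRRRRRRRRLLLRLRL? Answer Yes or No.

Yes

Trace: DONE -R-> FREE -R-> FREE -R-> FREE -L-> FREE -L-> FREE -R-> FREE -L-> FREE -L-> FREE -R-> FREE -R-> FREE -R-> FREE -L-> FREE -R-> FREE -R-> FREE -R-> FREE -R-> FREE -R-> FREE -R-> FREE -R-> FREE -R-> FREE -L-> FREE -L-> FREE -L-> FREE -R-> FREE -L-> FREE -R-> FREE -L-> FREE
End state FREE is accepting.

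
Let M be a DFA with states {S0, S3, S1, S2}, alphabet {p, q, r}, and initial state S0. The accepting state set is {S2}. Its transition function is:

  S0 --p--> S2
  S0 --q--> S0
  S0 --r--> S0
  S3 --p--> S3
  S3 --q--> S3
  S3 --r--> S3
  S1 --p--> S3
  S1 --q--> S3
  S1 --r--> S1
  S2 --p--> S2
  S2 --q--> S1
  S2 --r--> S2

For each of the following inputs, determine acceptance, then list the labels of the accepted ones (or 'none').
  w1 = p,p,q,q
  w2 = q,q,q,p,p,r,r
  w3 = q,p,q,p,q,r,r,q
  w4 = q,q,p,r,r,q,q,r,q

w1: S0 → S2 → S2 → S1 → S3  → end S3, rejected
w2: S0 → S0 → S0 → S0 → S2 → S2 → S2 → S2  → end S2, accepted
w3: S0 → S0 → S2 → S1 → S3 → S3 → S3 → S3 → S3  → end S3, rejected
w4: S0 → S0 → S0 → S2 → S2 → S2 → S1 → S3 → S3 → S3  → end S3, rejected

w2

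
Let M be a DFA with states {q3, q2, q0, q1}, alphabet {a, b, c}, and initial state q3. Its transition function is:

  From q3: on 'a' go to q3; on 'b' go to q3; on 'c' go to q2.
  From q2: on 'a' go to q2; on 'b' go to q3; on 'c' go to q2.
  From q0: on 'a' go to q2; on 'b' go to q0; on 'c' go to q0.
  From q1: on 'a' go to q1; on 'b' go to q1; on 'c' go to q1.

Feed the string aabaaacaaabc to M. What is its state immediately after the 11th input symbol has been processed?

q3

Trace: q3 -a-> q3 -a-> q3 -b-> q3 -a-> q3 -a-> q3 -a-> q3 -c-> q2 -a-> q2 -a-> q2 -a-> q2 -b-> q3
After 11 symbols: q3.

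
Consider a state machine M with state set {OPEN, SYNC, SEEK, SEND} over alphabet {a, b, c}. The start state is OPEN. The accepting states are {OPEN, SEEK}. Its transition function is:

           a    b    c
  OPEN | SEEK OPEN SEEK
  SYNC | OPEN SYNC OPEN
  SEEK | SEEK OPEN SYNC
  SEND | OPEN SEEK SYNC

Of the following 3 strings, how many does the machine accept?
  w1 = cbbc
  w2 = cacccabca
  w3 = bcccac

2

w1: OPEN → SEEK → OPEN → OPEN → SEEK  → end SEEK, accepted
w2: OPEN → SEEK → SEEK → SYNC → OPEN → SEEK → SEEK → OPEN → SEEK → SEEK  → end SEEK, accepted
w3: OPEN → OPEN → SEEK → SYNC → OPEN → SEEK → SYNC  → end SYNC, rejected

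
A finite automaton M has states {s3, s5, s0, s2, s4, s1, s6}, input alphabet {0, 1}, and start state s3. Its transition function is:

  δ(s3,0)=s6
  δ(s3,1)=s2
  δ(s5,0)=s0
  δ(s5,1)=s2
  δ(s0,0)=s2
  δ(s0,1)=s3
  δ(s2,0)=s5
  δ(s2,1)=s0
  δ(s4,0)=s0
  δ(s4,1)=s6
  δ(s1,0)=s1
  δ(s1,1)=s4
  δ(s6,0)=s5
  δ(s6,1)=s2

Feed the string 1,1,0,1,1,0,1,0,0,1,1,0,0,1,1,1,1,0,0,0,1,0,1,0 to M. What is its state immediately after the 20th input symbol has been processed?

s0

Trace: s3 -1-> s2 -1-> s0 -0-> s2 -1-> s0 -1-> s3 -0-> s6 -1-> s2 -0-> s5 -0-> s0 -1-> s3 -1-> s2 -0-> s5 -0-> s0 -1-> s3 -1-> s2 -1-> s0 -1-> s3 -0-> s6 -0-> s5 -0-> s0
After 20 symbols: s0.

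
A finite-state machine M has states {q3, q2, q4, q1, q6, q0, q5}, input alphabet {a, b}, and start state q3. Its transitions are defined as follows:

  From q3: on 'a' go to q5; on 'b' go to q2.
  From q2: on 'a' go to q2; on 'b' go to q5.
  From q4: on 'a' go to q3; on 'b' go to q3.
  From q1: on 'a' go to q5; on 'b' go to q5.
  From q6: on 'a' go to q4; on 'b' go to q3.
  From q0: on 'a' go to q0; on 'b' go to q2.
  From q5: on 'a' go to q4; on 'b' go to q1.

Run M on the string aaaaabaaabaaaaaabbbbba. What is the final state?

q4

start at q3
read 'a': q3 → q5
read 'a': q5 → q4
read 'a': q4 → q3
read 'a': q3 → q5
read 'a': q5 → q4
read 'b': q4 → q3
read 'a': q3 → q5
read 'a': q5 → q4
read 'a': q4 → q3
read 'b': q3 → q2
read 'a': q2 → q2
read 'a': q2 → q2
read 'a': q2 → q2
read 'a': q2 → q2
read 'a': q2 → q2
read 'a': q2 → q2
read 'b': q2 → q5
read 'b': q5 → q1
read 'b': q1 → q5
read 'b': q5 → q1
read 'b': q1 → q5
read 'a': q5 → q4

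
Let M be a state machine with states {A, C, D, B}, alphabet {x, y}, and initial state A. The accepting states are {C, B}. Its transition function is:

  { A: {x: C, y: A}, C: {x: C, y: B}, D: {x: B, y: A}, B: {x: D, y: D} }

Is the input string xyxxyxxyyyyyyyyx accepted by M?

A → C → B → D → B → D → B → D → A → A → A → A → A → A → A → A → C
End state C is accepting.

Yes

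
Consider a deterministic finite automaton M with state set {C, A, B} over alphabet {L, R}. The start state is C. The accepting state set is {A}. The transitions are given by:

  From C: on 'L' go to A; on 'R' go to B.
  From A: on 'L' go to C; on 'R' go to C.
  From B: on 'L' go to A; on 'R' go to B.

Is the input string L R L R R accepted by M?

start at C
read 'L': C → A
read 'R': A → C
read 'L': C → A
read 'R': A → C
read 'R': C → B
End state B is not accepting.

No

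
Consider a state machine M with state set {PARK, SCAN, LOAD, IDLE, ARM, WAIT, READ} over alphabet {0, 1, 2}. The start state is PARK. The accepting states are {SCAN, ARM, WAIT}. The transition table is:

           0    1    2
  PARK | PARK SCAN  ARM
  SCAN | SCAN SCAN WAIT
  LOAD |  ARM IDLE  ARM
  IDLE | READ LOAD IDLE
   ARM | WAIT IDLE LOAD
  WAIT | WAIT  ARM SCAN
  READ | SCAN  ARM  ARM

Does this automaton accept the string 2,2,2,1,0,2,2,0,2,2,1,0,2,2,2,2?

No

PARK → ARM → LOAD → ARM → IDLE → READ → ARM → LOAD → ARM → LOAD → ARM → IDLE → READ → ARM → LOAD → ARM → LOAD
End state LOAD is not accepting.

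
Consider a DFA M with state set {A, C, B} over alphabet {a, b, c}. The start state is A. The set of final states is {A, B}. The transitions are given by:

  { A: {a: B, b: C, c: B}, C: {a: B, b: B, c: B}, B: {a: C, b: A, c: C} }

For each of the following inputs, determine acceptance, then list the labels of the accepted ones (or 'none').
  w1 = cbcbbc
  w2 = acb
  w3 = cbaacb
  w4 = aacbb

w1, w2, w3

w1:
  start at A
  read 'c': A → B
  read 'b': B → A
  read 'c': A → B
  read 'b': B → A
  read 'b': A → C
  read 'c': C → B
  end B, accepted
w2:
  start at A
  read 'a': A → B
  read 'c': B → C
  read 'b': C → B
  end B, accepted
w3:
  start at A
  read 'c': A → B
  read 'b': B → A
  read 'a': A → B
  read 'a': B → C
  read 'c': C → B
  read 'b': B → A
  end A, accepted
w4:
  start at A
  read 'a': A → B
  read 'a': B → C
  read 'c': C → B
  read 'b': B → A
  read 'b': A → C
  end C, rejected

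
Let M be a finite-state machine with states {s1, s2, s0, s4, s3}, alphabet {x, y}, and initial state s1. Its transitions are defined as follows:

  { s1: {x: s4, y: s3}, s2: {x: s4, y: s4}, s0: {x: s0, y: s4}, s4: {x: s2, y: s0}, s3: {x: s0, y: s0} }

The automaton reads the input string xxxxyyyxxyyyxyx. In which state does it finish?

s2

s1 → s4 → s2 → s4 → s2 → s4 → s0 → s4 → s2 → s4 → s0 → s4 → s0 → s0 → s4 → s2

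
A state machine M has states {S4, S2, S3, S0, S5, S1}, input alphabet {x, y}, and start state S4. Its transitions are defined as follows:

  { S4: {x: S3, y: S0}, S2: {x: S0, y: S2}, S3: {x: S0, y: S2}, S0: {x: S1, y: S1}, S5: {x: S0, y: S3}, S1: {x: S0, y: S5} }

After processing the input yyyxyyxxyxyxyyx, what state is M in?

S0

start at S4
read 'y': S4 → S0
read 'y': S0 → S1
read 'y': S1 → S5
read 'x': S5 → S0
read 'y': S0 → S1
read 'y': S1 → S5
read 'x': S5 → S0
read 'x': S0 → S1
read 'y': S1 → S5
read 'x': S5 → S0
read 'y': S0 → S1
read 'x': S1 → S0
read 'y': S0 → S1
read 'y': S1 → S5
read 'x': S5 → S0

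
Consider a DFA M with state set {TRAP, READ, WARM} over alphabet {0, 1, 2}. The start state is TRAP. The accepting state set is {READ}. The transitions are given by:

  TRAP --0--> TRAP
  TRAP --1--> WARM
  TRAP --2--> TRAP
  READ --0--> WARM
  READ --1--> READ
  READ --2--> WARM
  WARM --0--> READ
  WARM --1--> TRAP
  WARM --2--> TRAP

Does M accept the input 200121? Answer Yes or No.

start at TRAP
read '2': TRAP → TRAP
read '0': TRAP → TRAP
read '0': TRAP → TRAP
read '1': TRAP → WARM
read '2': WARM → TRAP
read '1': TRAP → WARM
End state WARM is not accepting.

No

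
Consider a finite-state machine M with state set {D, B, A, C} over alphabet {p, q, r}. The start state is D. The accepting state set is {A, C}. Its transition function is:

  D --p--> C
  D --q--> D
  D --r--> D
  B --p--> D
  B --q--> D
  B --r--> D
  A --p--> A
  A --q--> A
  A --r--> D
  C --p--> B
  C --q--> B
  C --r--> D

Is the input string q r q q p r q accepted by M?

Trace: D -q-> D -r-> D -q-> D -q-> D -p-> C -r-> D -q-> D
End state D is not accepting.

No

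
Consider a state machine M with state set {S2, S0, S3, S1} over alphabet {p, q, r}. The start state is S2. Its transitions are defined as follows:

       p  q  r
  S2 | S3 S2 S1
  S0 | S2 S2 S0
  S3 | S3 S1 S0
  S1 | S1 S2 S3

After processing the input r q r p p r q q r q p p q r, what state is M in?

S3

start at S2
read 'r': S2 → S1
read 'q': S1 → S2
read 'r': S2 → S1
read 'p': S1 → S1
read 'p': S1 → S1
read 'r': S1 → S3
read 'q': S3 → S1
read 'q': S1 → S2
read 'r': S2 → S1
read 'q': S1 → S2
read 'p': S2 → S3
read 'p': S3 → S3
read 'q': S3 → S1
read 'r': S1 → S3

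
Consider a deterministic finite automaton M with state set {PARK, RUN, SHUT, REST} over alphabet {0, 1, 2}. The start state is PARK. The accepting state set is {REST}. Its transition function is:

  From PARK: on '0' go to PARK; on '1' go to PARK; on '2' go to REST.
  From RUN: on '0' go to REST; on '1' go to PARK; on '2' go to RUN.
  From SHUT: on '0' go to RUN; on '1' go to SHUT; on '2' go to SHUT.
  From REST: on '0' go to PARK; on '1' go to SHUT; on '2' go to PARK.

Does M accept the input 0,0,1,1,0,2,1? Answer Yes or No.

No

start at PARK
read '0': PARK → PARK
read '0': PARK → PARK
read '1': PARK → PARK
read '1': PARK → PARK
read '0': PARK → PARK
read '2': PARK → REST
read '1': REST → SHUT
End state SHUT is not accepting.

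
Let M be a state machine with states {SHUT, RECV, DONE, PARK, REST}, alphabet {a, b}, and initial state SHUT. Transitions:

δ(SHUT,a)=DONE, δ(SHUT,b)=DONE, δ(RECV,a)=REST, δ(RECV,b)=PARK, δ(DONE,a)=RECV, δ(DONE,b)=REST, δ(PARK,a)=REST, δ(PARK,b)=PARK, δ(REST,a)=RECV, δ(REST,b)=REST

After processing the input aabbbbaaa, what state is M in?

REST

Trace: SHUT -a-> DONE -a-> RECV -b-> PARK -b-> PARK -b-> PARK -b-> PARK -a-> REST -a-> RECV -a-> REST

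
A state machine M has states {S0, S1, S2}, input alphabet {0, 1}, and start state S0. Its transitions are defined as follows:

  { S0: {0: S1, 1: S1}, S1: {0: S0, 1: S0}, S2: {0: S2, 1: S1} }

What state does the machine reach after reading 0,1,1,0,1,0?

S0

Trace: S0 -0-> S1 -1-> S0 -1-> S1 -0-> S0 -1-> S1 -0-> S0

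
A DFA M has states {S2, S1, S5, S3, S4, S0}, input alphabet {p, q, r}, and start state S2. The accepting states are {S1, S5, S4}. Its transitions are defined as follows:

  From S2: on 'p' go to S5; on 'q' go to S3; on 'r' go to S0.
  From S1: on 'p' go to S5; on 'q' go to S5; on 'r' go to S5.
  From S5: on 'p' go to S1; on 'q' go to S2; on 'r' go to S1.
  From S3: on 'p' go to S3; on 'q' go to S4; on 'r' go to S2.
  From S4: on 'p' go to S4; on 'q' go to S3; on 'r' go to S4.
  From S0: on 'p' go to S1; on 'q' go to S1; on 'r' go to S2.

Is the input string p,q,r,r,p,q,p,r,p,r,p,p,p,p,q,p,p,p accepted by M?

S2 → S5 → S2 → S0 → S2 → S5 → S2 → S5 → S1 → S5 → S1 → S5 → S1 → S5 → S1 → S5 → S1 → S5 → S1
End state S1 is accepting.

Yes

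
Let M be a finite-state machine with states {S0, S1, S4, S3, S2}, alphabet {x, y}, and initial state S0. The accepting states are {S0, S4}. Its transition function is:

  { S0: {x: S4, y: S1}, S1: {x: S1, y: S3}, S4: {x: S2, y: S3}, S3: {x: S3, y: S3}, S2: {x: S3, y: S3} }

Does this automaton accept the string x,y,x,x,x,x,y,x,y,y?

S0 → S4 → S3 → S3 → S3 → S3 → S3 → S3 → S3 → S3 → S3
End state S3 is not accepting.

No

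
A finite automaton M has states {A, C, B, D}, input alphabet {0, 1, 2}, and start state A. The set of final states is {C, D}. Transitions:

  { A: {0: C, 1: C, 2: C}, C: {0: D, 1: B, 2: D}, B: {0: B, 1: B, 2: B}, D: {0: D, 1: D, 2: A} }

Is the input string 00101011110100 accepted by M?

Trace: A -0-> C -0-> D -1-> D -0-> D -1-> D -0-> D -1-> D -1-> D -1-> D -1-> D -0-> D -1-> D -0-> D -0-> D
End state D is accepting.

Yes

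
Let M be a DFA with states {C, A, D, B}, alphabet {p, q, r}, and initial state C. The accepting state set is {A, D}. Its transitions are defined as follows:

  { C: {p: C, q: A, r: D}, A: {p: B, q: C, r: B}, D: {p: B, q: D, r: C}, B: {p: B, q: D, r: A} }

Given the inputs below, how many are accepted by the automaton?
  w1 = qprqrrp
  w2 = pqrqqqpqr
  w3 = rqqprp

0

w1: Trace: C -q-> A -p-> B -r-> A -q-> C -r-> D -r-> C -p-> C  → end C, rejected
w2: Trace: C -p-> C -q-> A -r-> B -q-> D -q-> D -q-> D -p-> B -q-> D -r-> C  → end C, rejected
w3: Trace: C -r-> D -q-> D -q-> D -p-> B -r-> A -p-> B  → end B, rejected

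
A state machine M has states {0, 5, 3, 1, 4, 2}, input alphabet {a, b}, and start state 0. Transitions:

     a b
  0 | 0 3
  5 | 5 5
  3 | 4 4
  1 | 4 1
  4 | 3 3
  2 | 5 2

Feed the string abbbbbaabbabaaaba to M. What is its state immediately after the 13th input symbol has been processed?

start at 0
read 'a': 0 → 0
read 'b': 0 → 3
read 'b': 3 → 4
read 'b': 4 → 3
read 'b': 3 → 4
read 'b': 4 → 3
read 'a': 3 → 4
read 'a': 4 → 3
read 'b': 3 → 4
read 'b': 4 → 3
read 'a': 3 → 4
read 'b': 4 → 3
read 'a': 3 → 4
After 13 symbols: 4.

4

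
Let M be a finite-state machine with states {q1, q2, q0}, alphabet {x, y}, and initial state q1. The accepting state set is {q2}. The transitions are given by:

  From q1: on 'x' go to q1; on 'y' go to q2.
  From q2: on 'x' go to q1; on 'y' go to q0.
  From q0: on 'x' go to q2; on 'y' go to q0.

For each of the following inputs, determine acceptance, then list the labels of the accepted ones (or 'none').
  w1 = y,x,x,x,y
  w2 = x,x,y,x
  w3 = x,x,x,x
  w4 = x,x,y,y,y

w1

w1: q1 → q2 → q1 → q1 → q1 → q2  → end q2, accepted
w2: q1 → q1 → q1 → q2 → q1  → end q1, rejected
w3: q1 → q1 → q1 → q1 → q1  → end q1, rejected
w4: q1 → q1 → q1 → q2 → q0 → q0  → end q0, rejected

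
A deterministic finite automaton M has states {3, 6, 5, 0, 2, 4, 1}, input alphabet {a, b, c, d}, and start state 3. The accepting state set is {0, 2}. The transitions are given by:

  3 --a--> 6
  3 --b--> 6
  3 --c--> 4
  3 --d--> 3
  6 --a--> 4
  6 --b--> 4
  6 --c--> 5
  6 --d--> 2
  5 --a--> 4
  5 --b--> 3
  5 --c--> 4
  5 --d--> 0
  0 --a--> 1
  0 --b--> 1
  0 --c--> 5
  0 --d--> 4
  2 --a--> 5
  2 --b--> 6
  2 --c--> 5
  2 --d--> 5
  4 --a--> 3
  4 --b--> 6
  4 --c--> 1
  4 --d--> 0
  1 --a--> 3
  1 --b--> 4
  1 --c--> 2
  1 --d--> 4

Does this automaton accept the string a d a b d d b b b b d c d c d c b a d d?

No

start at 3
read 'a': 3 → 6
read 'd': 6 → 2
read 'a': 2 → 5
read 'b': 5 → 3
read 'd': 3 → 3
read 'd': 3 → 3
read 'b': 3 → 6
read 'b': 6 → 4
read 'b': 4 → 6
read 'b': 6 → 4
read 'd': 4 → 0
read 'c': 0 → 5
read 'd': 5 → 0
read 'c': 0 → 5
read 'd': 5 → 0
read 'c': 0 → 5
read 'b': 5 → 3
read 'a': 3 → 6
read 'd': 6 → 2
read 'd': 2 → 5
End state 5 is not accepting.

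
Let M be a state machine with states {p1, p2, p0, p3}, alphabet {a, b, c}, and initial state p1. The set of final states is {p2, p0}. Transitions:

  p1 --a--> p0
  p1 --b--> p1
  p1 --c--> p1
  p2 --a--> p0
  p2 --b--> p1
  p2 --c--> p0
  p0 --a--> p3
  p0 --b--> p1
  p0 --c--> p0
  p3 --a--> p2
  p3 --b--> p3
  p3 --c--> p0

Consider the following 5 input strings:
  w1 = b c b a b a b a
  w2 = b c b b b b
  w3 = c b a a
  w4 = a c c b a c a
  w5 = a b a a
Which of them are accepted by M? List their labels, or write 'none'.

w1

w1: p1 → p1 → p1 → p1 → p0 → p1 → p0 → p1 → p0  → end p0, accepted
w2: p1 → p1 → p1 → p1 → p1 → p1 → p1  → end p1, rejected
w3: p1 → p1 → p1 → p0 → p3  → end p3, rejected
w4: p1 → p0 → p0 → p0 → p1 → p0 → p0 → p3  → end p3, rejected
w5: p1 → p0 → p1 → p0 → p3  → end p3, rejected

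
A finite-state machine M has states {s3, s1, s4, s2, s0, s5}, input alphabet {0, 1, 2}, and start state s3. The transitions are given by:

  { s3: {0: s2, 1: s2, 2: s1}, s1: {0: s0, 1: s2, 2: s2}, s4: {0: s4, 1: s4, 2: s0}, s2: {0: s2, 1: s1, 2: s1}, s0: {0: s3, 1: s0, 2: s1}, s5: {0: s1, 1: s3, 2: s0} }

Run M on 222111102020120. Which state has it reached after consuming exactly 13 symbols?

start at s3
read '2': s3 → s1
read '2': s1 → s2
read '2': s2 → s1
read '1': s1 → s2
read '1': s2 → s1
read '1': s1 → s2
read '1': s2 → s1
read '0': s1 → s0
read '2': s0 → s1
read '0': s1 → s0
read '2': s0 → s1
read '0': s1 → s0
read '1': s0 → s0
After 13 symbols: s0.

s0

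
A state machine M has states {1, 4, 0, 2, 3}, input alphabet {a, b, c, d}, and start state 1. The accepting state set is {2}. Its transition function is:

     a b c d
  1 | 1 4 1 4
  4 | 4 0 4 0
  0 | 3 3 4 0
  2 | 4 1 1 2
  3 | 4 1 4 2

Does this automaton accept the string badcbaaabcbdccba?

Trace: 1 -b-> 4 -a-> 4 -d-> 0 -c-> 4 -b-> 0 -a-> 3 -a-> 4 -a-> 4 -b-> 0 -c-> 4 -b-> 0 -d-> 0 -c-> 4 -c-> 4 -b-> 0 -a-> 3
End state 3 is not accepting.

No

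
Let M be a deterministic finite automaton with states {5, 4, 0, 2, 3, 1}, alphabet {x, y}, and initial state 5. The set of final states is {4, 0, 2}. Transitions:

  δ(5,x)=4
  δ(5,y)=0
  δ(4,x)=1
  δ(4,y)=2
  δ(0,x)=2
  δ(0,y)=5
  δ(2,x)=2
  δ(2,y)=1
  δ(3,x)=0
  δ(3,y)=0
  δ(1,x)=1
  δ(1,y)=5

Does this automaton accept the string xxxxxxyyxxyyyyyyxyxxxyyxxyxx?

No

5 → 4 → 1 → 1 → 1 → 1 → 1 → 5 → 0 → 2 → 2 → 1 → 5 → 0 → 5 → 0 → 5 → 4 → 2 → 2 → 2 → 2 → 1 → 5 → 4 → 1 → 5 → 4 → 1
End state 1 is not accepting.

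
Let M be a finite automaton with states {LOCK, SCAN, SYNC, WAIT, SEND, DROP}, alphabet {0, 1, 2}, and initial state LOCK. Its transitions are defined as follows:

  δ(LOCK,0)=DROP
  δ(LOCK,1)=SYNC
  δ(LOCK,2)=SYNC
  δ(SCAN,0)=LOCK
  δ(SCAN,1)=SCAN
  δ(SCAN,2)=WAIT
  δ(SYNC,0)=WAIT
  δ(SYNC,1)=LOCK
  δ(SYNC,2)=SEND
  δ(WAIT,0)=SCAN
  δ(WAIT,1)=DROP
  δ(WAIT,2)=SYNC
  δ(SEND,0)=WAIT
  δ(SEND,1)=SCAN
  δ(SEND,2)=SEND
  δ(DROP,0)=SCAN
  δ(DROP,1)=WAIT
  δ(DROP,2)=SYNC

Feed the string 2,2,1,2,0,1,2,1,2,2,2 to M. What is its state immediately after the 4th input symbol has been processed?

LOCK → SYNC → SEND → SCAN → WAIT
After 4 symbols: WAIT.

WAIT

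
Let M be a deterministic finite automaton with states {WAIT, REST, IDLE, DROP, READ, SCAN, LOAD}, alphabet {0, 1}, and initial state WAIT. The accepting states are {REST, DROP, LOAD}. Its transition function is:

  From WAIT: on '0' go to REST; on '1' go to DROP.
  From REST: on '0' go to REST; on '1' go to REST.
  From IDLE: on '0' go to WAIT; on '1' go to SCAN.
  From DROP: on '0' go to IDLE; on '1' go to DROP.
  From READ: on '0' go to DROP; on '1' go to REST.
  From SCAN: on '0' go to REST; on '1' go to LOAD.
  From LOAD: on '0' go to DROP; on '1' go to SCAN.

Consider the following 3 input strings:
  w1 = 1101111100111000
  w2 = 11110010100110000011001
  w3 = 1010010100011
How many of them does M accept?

w1: WAIT → DROP → DROP → IDLE → SCAN → LOAD → SCAN → LOAD → SCAN → REST → REST → REST → REST → REST → REST → REST → REST  → end REST, accepted
w2: WAIT → DROP → DROP → DROP → DROP → IDLE → WAIT → DROP → IDLE → SCAN → REST → REST → REST → REST → REST → REST → REST → REST → REST → REST → REST → REST → REST → REST  → end REST, accepted
w3: WAIT → DROP → IDLE → SCAN → REST → REST → REST → REST → REST → REST → REST → REST → REST → REST  → end REST, accepted

3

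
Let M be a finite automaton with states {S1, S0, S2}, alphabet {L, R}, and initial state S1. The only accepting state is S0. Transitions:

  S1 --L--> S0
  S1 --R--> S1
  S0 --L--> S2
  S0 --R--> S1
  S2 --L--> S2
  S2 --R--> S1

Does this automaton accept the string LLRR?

start at S1
read 'L': S1 → S0
read 'L': S0 → S2
read 'R': S2 → S1
read 'R': S1 → S1
End state S1 is not accepting.

No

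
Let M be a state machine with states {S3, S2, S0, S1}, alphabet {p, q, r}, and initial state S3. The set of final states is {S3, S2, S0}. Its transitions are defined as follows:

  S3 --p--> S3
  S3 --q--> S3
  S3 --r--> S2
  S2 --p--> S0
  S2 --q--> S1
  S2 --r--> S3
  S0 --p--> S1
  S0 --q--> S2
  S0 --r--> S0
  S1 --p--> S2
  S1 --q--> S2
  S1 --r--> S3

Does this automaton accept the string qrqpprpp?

Trace: S3 -q-> S3 -r-> S2 -q-> S1 -p-> S2 -p-> S0 -r-> S0 -p-> S1 -p-> S2
End state S2 is accepting.

Yes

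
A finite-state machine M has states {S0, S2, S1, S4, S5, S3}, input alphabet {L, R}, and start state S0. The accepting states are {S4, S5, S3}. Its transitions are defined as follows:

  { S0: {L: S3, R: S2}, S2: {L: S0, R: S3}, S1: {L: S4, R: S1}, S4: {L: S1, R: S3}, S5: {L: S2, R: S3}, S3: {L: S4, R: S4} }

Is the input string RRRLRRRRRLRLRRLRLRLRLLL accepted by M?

Yes

S0 → S2 → S3 → S4 → S1 → S1 → S1 → S1 → S1 → S1 → S4 → S3 → S4 → S3 → S4 → S1 → S1 → S4 → S3 → S4 → S3 → S4 → S1 → S4
End state S4 is accepting.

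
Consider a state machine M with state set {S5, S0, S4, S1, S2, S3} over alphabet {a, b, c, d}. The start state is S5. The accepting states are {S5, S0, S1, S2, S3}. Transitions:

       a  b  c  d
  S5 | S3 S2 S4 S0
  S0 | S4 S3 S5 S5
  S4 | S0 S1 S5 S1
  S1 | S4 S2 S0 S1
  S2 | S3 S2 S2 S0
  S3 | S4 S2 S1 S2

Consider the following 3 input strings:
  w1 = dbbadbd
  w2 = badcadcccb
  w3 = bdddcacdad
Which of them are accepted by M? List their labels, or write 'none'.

w1, w2, w3

w1: S5 → S0 → S3 → S2 → S3 → S2 → S2 → S0  → end S0, accepted
w2: S5 → S2 → S3 → S2 → S2 → S3 → S2 → S2 → S2 → S2 → S2  → end S2, accepted
w3: S5 → S2 → S0 → S5 → S0 → S5 → S3 → S1 → S1 → S4 → S1  → end S1, accepted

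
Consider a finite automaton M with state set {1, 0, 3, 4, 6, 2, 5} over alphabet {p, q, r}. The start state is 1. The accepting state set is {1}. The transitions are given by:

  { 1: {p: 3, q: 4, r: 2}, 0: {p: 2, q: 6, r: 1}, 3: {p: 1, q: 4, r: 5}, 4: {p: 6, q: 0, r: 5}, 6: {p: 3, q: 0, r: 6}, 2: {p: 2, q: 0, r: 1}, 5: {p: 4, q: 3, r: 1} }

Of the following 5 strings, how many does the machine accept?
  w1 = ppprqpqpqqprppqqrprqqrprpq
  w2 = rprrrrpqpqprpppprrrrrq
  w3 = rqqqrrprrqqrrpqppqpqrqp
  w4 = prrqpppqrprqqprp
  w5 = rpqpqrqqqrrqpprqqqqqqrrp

0

w1:
  start at 1
  read 'p': 1 → 3
  read 'p': 3 → 1
  read 'p': 1 → 3
  read 'r': 3 → 5
  read 'q': 5 → 3
  read 'p': 3 → 1
  read 'q': 1 → 4
  read 'p': 4 → 6
  read 'q': 6 → 0
  read 'q': 0 → 6
  read 'p': 6 → 3
  read 'r': 3 → 5
  read 'p': 5 → 4
  read 'p': 4 → 6
  read 'q': 6 → 0
  read 'q': 0 → 6
  read 'r': 6 → 6
  read 'p': 6 → 3
  read 'r': 3 → 5
  read 'q': 5 → 3
  read 'q': 3 → 4
  read 'r': 4 → 5
  read 'p': 5 → 4
  read 'r': 4 → 5
  read 'p': 5 → 4
  read 'q': 4 → 0
  end 0, rejected
w2:
  start at 1
  read 'r': 1 → 2
  read 'p': 2 → 2
  read 'r': 2 → 1
  read 'r': 1 → 2
  read 'r': 2 → 1
  read 'r': 1 → 2
  read 'p': 2 → 2
  read 'q': 2 → 0
  read 'p': 0 → 2
  read 'q': 2 → 0
  read 'p': 0 → 2
  read 'r': 2 → 1
  read 'p': 1 → 3
  read 'p': 3 → 1
  read 'p': 1 → 3
  read 'p': 3 → 1
  read 'r': 1 → 2
  read 'r': 2 → 1
  read 'r': 1 → 2
  read 'r': 2 → 1
  read 'r': 1 → 2
  read 'q': 2 → 0
  end 0, rejected
w3:
  start at 1
  read 'r': 1 → 2
  read 'q': 2 → 0
  read 'q': 0 → 6
  read 'q': 6 → 0
  read 'r': 0 → 1
  read 'r': 1 → 2
  read 'p': 2 → 2
  read 'r': 2 → 1
  read 'r': 1 → 2
  read 'q': 2 → 0
  read 'q': 0 → 6
  read 'r': 6 → 6
  read 'r': 6 → 6
  read 'p': 6 → 3
  read 'q': 3 → 4
  read 'p': 4 → 6
  read 'p': 6 → 3
  read 'q': 3 → 4
  read 'p': 4 → 6
  read 'q': 6 → 0
  read 'r': 0 → 1
  read 'q': 1 → 4
  read 'p': 4 → 6
  end 6, rejected
w4:
  start at 1
  read 'p': 1 → 3
  read 'r': 3 → 5
  read 'r': 5 → 1
  read 'q': 1 → 4
  read 'p': 4 → 6
  read 'p': 6 → 3
  read 'p': 3 → 1
  read 'q': 1 → 4
  read 'r': 4 → 5
  read 'p': 5 → 4
  read 'r': 4 → 5
  read 'q': 5 → 3
  read 'q': 3 → 4
  read 'p': 4 → 6
  read 'r': 6 → 6
  read 'p': 6 → 3
  end 3, rejected
w5:
  start at 1
  read 'r': 1 → 2
  read 'p': 2 → 2
  read 'q': 2 → 0
  read 'p': 0 → 2
  read 'q': 2 → 0
  read 'r': 0 → 1
  read 'q': 1 → 4
  read 'q': 4 → 0
  read 'q': 0 → 6
  read 'r': 6 → 6
  read 'r': 6 → 6
  read 'q': 6 → 0
  read 'p': 0 → 2
  read 'p': 2 → 2
  read 'r': 2 → 1
  read 'q': 1 → 4
  read 'q': 4 → 0
  read 'q': 0 → 6
  read 'q': 6 → 0
  read 'q': 0 → 6
  read 'q': 6 → 0
  read 'r': 0 → 1
  read 'r': 1 → 2
  read 'p': 2 → 2
  end 2, rejected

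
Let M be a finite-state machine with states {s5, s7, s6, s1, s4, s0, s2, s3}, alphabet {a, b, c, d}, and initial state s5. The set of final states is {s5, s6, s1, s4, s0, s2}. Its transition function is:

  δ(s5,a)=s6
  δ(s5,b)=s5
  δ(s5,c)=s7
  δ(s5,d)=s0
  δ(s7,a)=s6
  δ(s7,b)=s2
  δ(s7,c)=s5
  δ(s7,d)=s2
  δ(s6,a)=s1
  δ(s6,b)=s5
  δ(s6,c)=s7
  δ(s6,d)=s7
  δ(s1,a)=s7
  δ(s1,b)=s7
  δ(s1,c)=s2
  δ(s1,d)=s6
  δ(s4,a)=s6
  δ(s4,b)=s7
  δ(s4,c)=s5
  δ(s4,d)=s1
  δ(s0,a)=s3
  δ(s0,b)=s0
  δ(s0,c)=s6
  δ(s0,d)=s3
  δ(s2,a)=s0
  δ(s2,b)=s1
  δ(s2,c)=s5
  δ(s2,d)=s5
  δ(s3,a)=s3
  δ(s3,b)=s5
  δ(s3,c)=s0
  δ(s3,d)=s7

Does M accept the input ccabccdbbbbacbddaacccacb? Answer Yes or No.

Trace: s5 -c-> s7 -c-> s5 -a-> s6 -b-> s5 -c-> s7 -c-> s5 -d-> s0 -b-> s0 -b-> s0 -b-> s0 -b-> s0 -a-> s3 -c-> s0 -b-> s0 -d-> s3 -d-> s7 -a-> s6 -a-> s1 -c-> s2 -c-> s5 -c-> s7 -a-> s6 -c-> s7 -b-> s2
End state s2 is accepting.

Yes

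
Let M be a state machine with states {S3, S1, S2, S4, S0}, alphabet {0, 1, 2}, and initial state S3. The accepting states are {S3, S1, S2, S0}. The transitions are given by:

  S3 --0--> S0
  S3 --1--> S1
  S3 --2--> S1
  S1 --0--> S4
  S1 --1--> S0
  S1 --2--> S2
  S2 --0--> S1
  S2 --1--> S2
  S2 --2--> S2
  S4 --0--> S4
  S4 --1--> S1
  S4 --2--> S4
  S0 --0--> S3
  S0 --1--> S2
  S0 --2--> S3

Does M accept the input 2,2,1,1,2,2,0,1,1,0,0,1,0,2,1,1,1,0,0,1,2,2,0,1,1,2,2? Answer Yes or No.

Trace: S3 -2-> S1 -2-> S2 -1-> S2 -1-> S2 -2-> S2 -2-> S2 -0-> S1 -1-> S0 -1-> S2 -0-> S1 -0-> S4 -1-> S1 -0-> S4 -2-> S4 -1-> S1 -1-> S0 -1-> S2 -0-> S1 -0-> S4 -1-> S1 -2-> S2 -2-> S2 -0-> S1 -1-> S0 -1-> S2 -2-> S2 -2-> S2
End state S2 is accepting.

Yes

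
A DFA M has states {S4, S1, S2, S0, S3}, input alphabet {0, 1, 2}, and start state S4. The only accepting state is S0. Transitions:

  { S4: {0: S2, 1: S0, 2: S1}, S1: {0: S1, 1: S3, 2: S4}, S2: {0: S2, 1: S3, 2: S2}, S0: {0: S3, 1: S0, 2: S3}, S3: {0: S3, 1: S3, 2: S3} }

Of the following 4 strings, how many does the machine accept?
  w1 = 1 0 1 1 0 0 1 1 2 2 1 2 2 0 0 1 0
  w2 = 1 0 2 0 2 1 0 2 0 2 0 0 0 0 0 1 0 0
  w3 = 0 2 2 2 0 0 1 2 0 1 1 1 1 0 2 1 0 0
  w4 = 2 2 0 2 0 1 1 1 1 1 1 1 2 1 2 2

w1: Trace: S4 -1-> S0 -0-> S3 -1-> S3 -1-> S3 -0-> S3 -0-> S3 -1-> S3 -1-> S3 -2-> S3 -2-> S3 -1-> S3 -2-> S3 -2-> S3 -0-> S3 -0-> S3 -1-> S3 -0-> S3  → end S3, rejected
w2: Trace: S4 -1-> S0 -0-> S3 -2-> S3 -0-> S3 -2-> S3 -1-> S3 -0-> S3 -2-> S3 -0-> S3 -2-> S3 -0-> S3 -0-> S3 -0-> S3 -0-> S3 -0-> S3 -1-> S3 -0-> S3 -0-> S3  → end S3, rejected
w3: Trace: S4 -0-> S2 -2-> S2 -2-> S2 -2-> S2 -0-> S2 -0-> S2 -1-> S3 -2-> S3 -0-> S3 -1-> S3 -1-> S3 -1-> S3 -1-> S3 -0-> S3 -2-> S3 -1-> S3 -0-> S3 -0-> S3  → end S3, rejected
w4: Trace: S4 -2-> S1 -2-> S4 -0-> S2 -2-> S2 -0-> S2 -1-> S3 -1-> S3 -1-> S3 -1-> S3 -1-> S3 -1-> S3 -1-> S3 -2-> S3 -1-> S3 -2-> S3 -2-> S3  → end S3, rejected

0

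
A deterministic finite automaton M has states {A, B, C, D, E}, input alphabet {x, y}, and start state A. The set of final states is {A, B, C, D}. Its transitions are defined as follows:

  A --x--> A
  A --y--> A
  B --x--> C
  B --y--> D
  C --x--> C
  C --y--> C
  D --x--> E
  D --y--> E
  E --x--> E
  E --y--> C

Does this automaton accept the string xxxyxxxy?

A → A → A → A → A → A → A → A → A
End state A is accepting.

Yes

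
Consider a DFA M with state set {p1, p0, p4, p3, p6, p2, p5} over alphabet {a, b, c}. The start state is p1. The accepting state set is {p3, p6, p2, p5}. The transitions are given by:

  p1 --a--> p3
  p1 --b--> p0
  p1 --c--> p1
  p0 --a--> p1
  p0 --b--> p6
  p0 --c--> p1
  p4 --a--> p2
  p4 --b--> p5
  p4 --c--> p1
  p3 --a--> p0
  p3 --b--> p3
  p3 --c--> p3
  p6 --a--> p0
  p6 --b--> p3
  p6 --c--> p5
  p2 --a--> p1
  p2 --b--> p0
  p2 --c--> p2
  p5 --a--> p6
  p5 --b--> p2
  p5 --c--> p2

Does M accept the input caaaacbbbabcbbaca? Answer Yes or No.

Yes

Trace: p1 -c-> p1 -a-> p3 -a-> p0 -a-> p1 -a-> p3 -c-> p3 -b-> p3 -b-> p3 -b-> p3 -a-> p0 -b-> p6 -c-> p5 -b-> p2 -b-> p0 -a-> p1 -c-> p1 -a-> p3
End state p3 is accepting.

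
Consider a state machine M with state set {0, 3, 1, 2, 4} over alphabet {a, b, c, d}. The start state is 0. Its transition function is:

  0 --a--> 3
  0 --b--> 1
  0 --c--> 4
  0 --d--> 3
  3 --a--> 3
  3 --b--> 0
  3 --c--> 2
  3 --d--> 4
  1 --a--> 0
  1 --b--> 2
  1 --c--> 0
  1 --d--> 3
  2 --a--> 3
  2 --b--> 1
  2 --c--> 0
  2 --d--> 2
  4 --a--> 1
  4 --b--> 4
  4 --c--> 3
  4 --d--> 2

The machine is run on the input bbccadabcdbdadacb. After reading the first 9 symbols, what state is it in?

4

Trace: 0 -b-> 1 -b-> 2 -c-> 0 -c-> 4 -a-> 1 -d-> 3 -a-> 3 -b-> 0 -c-> 4
After 9 symbols: 4.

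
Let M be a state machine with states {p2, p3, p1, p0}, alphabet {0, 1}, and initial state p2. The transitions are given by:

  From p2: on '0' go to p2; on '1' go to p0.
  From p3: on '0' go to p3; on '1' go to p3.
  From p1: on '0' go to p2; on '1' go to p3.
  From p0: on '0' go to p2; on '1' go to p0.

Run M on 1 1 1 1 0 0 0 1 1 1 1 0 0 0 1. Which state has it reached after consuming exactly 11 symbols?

Trace: p2 -1-> p0 -1-> p0 -1-> p0 -1-> p0 -0-> p2 -0-> p2 -0-> p2 -1-> p0 -1-> p0 -1-> p0 -1-> p0
After 11 symbols: p0.

p0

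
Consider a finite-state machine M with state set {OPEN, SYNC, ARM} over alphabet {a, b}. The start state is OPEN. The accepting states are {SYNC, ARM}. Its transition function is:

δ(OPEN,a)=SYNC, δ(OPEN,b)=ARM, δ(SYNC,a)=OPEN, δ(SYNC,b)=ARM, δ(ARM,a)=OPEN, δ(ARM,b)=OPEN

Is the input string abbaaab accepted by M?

Trace: OPEN -a-> SYNC -b-> ARM -b-> OPEN -a-> SYNC -a-> OPEN -a-> SYNC -b-> ARM
End state ARM is accepting.

Yes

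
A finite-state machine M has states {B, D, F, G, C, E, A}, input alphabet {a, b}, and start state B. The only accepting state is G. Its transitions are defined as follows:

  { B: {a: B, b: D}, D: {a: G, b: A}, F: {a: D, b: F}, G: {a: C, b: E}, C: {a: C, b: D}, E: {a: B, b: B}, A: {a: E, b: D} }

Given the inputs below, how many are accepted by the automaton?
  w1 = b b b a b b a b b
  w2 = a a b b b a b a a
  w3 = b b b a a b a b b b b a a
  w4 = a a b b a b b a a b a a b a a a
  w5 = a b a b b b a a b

0

w1: B → D → A → D → G → E → B → B → D → A  → end A, rejected
w2: B → B → B → D → A → D → G → E → B → B  → end B, rejected
w3: B → D → A → D → G → C → D → G → E → B → D → A → E → B  → end B, rejected
w4: B → B → B → D → A → E → B → D → G → C → D → G → C → D → G → C → C  → end C, rejected
w5: B → B → D → G → E → B → D → G → C → D  → end D, rejected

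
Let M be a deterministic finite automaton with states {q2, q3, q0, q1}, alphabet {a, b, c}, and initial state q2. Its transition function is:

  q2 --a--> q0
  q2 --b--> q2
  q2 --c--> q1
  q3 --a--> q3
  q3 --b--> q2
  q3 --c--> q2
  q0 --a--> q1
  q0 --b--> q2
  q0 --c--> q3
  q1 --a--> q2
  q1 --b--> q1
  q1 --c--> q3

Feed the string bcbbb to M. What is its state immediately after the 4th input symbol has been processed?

start at q2
read 'b': q2 → q2
read 'c': q2 → q1
read 'b': q1 → q1
read 'b': q1 → q1
After 4 symbols: q1.

q1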